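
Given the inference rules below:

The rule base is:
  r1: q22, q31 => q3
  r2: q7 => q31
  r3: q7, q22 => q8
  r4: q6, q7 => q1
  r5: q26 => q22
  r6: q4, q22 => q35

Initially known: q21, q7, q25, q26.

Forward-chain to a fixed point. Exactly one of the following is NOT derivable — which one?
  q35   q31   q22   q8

[1] r2 [q7 => q31]; r5 [q26 => q22]. ⇒ new: q31, q22.
[2] r1 [q22, q31 => q3]; r3 [q7, q22 => q8]. ⇒ new: q3, q8.
Derived: q31 (round 1), q22 (round 1), q8 (round 2). q35 never appears in any round.

q35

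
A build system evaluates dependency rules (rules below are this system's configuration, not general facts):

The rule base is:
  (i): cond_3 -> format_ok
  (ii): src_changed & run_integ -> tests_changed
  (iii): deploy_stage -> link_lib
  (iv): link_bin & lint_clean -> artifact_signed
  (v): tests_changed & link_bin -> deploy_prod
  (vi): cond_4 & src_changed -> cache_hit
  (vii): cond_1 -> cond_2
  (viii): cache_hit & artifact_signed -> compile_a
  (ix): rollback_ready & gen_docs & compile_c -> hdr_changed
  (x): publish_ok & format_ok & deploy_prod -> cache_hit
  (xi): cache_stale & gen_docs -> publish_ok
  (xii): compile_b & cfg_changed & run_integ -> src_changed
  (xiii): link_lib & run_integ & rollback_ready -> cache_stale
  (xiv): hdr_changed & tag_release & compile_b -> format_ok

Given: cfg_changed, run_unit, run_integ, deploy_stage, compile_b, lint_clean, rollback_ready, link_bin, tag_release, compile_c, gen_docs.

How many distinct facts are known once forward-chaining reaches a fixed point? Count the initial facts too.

22

Round 1: (iii) [deploy_stage -> link_lib]; (iv) [link_bin & lint_clean -> artifact_signed]; (ix) [rollback_ready & gen_docs & compile_c -> hdr_changed]; (xii) [compile_b & cfg_changed & run_integ -> src_changed]. New: link_lib, artifact_signed, hdr_changed, src_changed.
Round 2: (ii) [src_changed & run_integ -> tests_changed]; (xiii) [link_lib & run_integ & rollback_ready -> cache_stale]; (xiv) [hdr_changed & tag_release & compile_b -> format_ok]. New: tests_changed, cache_stale, format_ok.
Round 3: (v) [tests_changed & link_bin -> deploy_prod]; (xi) [cache_stale & gen_docs -> publish_ok]. New: deploy_prod, publish_ok.
Round 4: (x) [publish_ok & format_ok & deploy_prod -> cache_hit]. New: cache_hit.
Round 5: (viii) [cache_hit & artifact_signed -> compile_a]. New: compile_a.
Closure: {artifact_signed, cache_hit, cache_stale, cfg_changed, compile_a, compile_b, compile_c, deploy_prod, deploy_stage, format_ok, gen_docs, hdr_changed, link_bin, link_lib, lint_clean, publish_ok, rollback_ready, run_integ, run_unit, src_changed, tag_release, tests_changed} — 22 facts.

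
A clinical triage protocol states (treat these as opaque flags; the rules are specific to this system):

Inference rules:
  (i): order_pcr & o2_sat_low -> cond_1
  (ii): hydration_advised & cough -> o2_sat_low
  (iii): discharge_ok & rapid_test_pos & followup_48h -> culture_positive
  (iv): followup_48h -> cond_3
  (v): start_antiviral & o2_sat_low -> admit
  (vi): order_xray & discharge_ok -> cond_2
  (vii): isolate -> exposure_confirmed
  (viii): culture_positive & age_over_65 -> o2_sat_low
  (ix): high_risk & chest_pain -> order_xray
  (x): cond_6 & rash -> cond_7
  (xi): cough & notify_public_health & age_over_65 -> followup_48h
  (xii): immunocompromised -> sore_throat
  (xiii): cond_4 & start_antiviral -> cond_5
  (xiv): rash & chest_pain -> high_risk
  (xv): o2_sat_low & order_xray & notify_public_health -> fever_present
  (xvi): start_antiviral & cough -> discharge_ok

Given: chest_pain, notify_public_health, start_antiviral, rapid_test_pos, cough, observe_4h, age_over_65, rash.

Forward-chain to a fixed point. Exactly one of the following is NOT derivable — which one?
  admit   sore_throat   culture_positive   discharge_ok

Round 1: (xi) [cough & notify_public_health & age_over_65 -> followup_48h]; (xiv) [rash & chest_pain -> high_risk]; (xvi) [start_antiviral & cough -> discharge_ok]. New: followup_48h, high_risk, discharge_ok.
Round 2: (iii) [discharge_ok & rapid_test_pos & followup_48h -> culture_positive]; (iv) [followup_48h -> cond_3]; (ix) [high_risk & chest_pain -> order_xray]. New: culture_positive, cond_3, order_xray.
Round 3: (vi) [order_xray & discharge_ok -> cond_2]; (viii) [culture_positive & age_over_65 -> o2_sat_low]. New: cond_2, o2_sat_low.
Round 4: (v) [start_antiviral & o2_sat_low -> admit]; (xv) [o2_sat_low & order_xray & notify_public_health -> fever_present]. New: admit, fever_present.
Derived: admit (round 4), discharge_ok (round 1), culture_positive (round 2). sore_throat never appears in any round.

sore_throat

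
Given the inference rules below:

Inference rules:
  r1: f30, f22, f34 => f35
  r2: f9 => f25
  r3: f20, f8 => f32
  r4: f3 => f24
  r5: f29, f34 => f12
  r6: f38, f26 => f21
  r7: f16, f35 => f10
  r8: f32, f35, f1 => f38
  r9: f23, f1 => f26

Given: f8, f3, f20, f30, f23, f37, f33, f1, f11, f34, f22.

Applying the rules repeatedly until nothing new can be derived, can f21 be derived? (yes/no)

yes

Round 1: r1 [f30, f22, f34 => f35]; r3 [f20, f8 => f32]; r4 [f3 => f24]; r9 [f23, f1 => f26]. Adds f35, f32, f24, f26.
Round 2: r8 [f32, f35, f1 => f38]. Adds f38.
Round 3: r6 [f38, f26 => f21]. Adds f21.
f21 appears in round 3, so it is derivable.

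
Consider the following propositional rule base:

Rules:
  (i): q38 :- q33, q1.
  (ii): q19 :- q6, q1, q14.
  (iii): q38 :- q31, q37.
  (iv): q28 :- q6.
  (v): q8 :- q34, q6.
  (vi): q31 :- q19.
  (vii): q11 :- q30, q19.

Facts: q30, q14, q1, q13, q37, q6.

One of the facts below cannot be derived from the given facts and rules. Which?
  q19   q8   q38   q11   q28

Round 1: (ii) [q19 :- q6, q1, q14.]; (iv) [q28 :- q6.]. New: q19, q28.
Round 2: (vi) [q31 :- q19.]; (vii) [q11 :- q30, q19.]. New: q31, q11.
Round 3: (iii) [q38 :- q31, q37.]. New: q38.
Derived: q38 (round 3), q28 (round 1), q19 (round 1), q11 (round 2). q8 never appears in any round.

q8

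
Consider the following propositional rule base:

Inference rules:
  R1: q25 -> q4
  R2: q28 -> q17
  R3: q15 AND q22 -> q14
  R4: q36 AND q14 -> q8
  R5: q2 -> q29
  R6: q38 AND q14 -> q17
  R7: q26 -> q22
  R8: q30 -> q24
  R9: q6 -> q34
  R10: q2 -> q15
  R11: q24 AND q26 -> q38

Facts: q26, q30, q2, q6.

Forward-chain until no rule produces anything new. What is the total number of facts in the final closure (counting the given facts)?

12

[1] R5 [q2 -> q29]; R7 [q26 -> q22]; R8 [q30 -> q24]; R9 [q6 -> q34]; R10 [q2 -> q15]. ⇒ new: q29, q22, q24, q34, q15.
[2] R3 [q15 AND q22 -> q14]; R11 [q24 AND q26 -> q38]. ⇒ new: q14, q38.
[3] R6 [q38 AND q14 -> q17]. ⇒ new: q17.
Closure: {q14, q15, q17, q2, q22, q24, q26, q29, q30, q34, q38, q6} — 12 facts.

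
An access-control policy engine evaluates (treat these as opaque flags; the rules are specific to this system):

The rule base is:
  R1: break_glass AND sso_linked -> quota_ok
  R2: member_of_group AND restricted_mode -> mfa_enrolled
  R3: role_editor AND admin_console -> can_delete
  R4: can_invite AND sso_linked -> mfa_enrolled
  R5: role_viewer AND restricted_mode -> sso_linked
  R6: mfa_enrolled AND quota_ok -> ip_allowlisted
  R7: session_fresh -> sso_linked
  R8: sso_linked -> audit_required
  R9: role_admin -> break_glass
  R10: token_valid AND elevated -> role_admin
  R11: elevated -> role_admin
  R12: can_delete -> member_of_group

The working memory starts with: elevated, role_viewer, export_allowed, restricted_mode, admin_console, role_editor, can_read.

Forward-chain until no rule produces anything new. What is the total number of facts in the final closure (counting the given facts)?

Round 1 — R3, R5, R11, derive can_delete, sso_linked, role_admin.
Round 2 — R8, R9, R12, derive audit_required, break_glass, member_of_group.
Round 3 — R1, R2, derive quota_ok, mfa_enrolled.
Round 4 — R6, derive ip_allowlisted.
Closure: {admin_console, audit_required, break_glass, can_delete, can_read, elevated, export_allowed, ip_allowlisted, member_of_group, mfa_enrolled, quota_ok, restricted_mode, role_admin, role_editor, role_viewer, sso_linked} — 16 facts.

16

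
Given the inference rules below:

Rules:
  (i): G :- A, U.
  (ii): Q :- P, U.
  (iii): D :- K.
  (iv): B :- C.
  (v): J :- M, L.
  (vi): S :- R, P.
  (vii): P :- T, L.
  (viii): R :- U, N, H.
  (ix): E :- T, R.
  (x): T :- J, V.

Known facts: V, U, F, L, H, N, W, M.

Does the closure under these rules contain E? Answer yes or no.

Round 1 — (v), (viii), derive J, R.
Round 2 — (x), derive T.
Round 3 — (vii), (ix), derive P, E.
Round 4 — (ii), (vi), derive Q, S.
E appears in round 3, so it is derivable.

yes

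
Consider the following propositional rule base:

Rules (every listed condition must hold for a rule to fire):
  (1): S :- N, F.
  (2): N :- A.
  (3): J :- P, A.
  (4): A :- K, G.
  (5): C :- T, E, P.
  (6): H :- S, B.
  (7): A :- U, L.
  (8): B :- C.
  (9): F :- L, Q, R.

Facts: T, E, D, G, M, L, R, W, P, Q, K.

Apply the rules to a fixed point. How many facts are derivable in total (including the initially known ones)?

Round 1 — (4), (5), (9), derive A, C, F.
Round 2 — (2), (3), (8), derive N, J, B.
Round 3 — (1), derive S.
Round 4 — (6), derive H.
Closure: {A, B, C, D, E, F, G, H, J, K, L, M, N, P, Q, R, S, T, W} — 19 facts.

19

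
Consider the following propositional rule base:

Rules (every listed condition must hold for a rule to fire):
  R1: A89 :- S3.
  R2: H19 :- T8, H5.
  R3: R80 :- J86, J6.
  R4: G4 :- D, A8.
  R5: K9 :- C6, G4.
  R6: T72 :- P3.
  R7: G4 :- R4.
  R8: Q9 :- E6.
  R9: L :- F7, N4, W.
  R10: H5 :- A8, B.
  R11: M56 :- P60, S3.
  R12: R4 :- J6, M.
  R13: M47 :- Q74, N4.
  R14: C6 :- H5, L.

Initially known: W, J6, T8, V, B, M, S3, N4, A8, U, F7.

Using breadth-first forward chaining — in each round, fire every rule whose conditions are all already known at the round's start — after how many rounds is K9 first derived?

[1] R1 [A89 :- S3.]; R9 [L :- F7, N4, W.]; R10 [H5 :- A8, B.]; R12 [R4 :- J6, M.]. ⇒ new: A89, L, H5, R4.
[2] R2 [H19 :- T8, H5.]; R7 [G4 :- R4.]; R14 [C6 :- H5, L.]. ⇒ new: H19, G4, C6.
[3] R5 [K9 :- C6, G4.]. ⇒ new: K9.
K9 first appears in round 3.

3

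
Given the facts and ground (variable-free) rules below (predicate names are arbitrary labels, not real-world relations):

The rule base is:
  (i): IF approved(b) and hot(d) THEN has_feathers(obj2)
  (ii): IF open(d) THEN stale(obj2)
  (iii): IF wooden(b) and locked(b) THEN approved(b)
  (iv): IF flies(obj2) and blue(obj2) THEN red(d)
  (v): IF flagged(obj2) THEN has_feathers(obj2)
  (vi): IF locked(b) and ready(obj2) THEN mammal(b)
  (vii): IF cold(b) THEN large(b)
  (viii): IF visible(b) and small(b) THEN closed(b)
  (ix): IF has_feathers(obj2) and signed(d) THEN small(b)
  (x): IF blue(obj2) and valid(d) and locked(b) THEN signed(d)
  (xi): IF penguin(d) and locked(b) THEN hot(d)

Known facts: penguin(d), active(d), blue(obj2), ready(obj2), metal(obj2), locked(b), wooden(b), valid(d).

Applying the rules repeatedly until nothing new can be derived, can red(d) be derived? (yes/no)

no

Round 1: (iii) [IF wooden(b) and locked(b) THEN approved(b)]; (vi) [IF locked(b) and ready(obj2) THEN mammal(b)]; (x) [IF blue(obj2) and valid(d) and locked(b) THEN signed(d)]; (xi) [IF penguin(d) and locked(b) THEN hot(d)]. New: approved(b), mammal(b), signed(d), hot(d).
Round 2: (i) [IF approved(b) and hot(d) THEN has_feathers(obj2)]. New: has_feathers(obj2).
Round 3: (ix) [IF has_feathers(obj2) and signed(d) THEN small(b)]. New: small(b).
Fixed point reached. red(d) is concluded only by (iv); (iv) needs flies(obj2) (never derived).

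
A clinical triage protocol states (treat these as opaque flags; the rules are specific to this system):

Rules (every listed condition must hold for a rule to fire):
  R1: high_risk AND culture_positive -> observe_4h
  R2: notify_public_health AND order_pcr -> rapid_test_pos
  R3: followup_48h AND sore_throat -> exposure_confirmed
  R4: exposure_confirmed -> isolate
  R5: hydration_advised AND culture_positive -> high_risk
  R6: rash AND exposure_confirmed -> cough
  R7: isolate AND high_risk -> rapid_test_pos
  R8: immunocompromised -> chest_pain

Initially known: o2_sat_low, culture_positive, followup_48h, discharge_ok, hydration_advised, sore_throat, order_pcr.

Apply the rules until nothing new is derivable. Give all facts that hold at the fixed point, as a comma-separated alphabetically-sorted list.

culture_positive, discharge_ok, exposure_confirmed, followup_48h, high_risk, hydration_advised, isolate, o2_sat_low, observe_4h, order_pcr, rapid_test_pos, sore_throat

Round 1 — R3, R5, derive exposure_confirmed, high_risk.
Round 2 — R1, R4, derive observe_4h, isolate.
Round 3 — R7, derive rapid_test_pos.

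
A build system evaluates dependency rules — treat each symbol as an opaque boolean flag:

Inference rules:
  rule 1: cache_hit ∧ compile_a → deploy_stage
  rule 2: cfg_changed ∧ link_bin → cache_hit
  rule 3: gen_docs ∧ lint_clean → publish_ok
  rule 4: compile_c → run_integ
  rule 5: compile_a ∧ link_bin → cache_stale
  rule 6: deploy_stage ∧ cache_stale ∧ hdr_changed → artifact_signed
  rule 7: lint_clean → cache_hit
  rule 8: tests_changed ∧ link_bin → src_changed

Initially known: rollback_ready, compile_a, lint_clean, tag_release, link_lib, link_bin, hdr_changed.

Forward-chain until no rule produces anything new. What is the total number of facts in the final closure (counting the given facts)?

[1] rule 5 [compile_a ∧ link_bin → cache_stale]; rule 7 [lint_clean → cache_hit]. ⇒ new: cache_stale, cache_hit.
[2] rule 1 [cache_hit ∧ compile_a → deploy_stage]. ⇒ new: deploy_stage.
[3] rule 6 [deploy_stage ∧ cache_stale ∧ hdr_changed → artifact_signed]. ⇒ new: artifact_signed.
Closure: {artifact_signed, cache_hit, cache_stale, compile_a, deploy_stage, hdr_changed, link_bin, link_lib, lint_clean, rollback_ready, tag_release} — 11 facts.

11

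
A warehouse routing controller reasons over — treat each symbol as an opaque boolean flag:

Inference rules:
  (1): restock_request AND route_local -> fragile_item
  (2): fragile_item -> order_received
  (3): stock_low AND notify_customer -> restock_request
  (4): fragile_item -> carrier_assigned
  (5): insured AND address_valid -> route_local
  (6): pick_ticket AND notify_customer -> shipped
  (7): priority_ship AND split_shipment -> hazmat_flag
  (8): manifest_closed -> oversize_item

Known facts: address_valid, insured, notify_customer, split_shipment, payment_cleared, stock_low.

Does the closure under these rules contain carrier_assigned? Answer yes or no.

yes

Round 1 fires (3), (5), giving restock_request, route_local.
Round 2 fires (1), giving fragile_item.
Round 3 fires (2), (4), giving order_received, carrier_assigned.
carrier_assigned appears in round 3, so it is derivable.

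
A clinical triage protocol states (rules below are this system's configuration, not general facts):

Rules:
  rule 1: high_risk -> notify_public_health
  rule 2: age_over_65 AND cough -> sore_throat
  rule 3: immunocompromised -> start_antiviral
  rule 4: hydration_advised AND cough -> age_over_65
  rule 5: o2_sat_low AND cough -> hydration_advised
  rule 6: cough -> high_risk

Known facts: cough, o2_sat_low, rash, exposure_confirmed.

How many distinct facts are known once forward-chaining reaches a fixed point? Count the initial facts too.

9

Round 1: rule 5 [o2_sat_low AND cough -> hydration_advised]; rule 6 [cough -> high_risk]. Adds hydration_advised, high_risk.
Round 2: rule 1 [high_risk -> notify_public_health]; rule 4 [hydration_advised AND cough -> age_over_65]. Adds notify_public_health, age_over_65.
Round 3: rule 2 [age_over_65 AND cough -> sore_throat]. Adds sore_throat.
Closure: {age_over_65, cough, exposure_confirmed, high_risk, hydration_advised, notify_public_health, o2_sat_low, rash, sore_throat} — 9 facts.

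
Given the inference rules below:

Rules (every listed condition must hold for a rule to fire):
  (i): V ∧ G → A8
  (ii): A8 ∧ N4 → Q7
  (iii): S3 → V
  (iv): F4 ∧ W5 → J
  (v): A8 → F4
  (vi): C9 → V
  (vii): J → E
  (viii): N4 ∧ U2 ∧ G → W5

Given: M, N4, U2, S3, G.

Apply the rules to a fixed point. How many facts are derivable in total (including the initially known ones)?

Round 1 — (iii), (viii), derive V, W5.
Round 2 — (i), derive A8.
Round 3 — (ii), (v), derive Q7, F4.
Round 4 — (iv), derive J.
Round 5 — (vii), derive E.
Closure: {A8, E, F4, G, J, M, N4, Q7, S3, U2, V, W5} — 12 facts.

12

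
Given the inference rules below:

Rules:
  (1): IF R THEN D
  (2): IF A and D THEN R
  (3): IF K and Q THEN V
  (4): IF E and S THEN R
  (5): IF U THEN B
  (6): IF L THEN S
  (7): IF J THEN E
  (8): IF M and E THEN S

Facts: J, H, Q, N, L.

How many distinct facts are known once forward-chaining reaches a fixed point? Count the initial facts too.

[1] (6) [IF L THEN S]; (7) [IF J THEN E]. ⇒ new: S, E.
[2] (4) [IF E and S THEN R]. ⇒ new: R.
[3] (1) [IF R THEN D]. ⇒ new: D.
Closure: {D, E, H, J, L, N, Q, R, S} — 9 facts.

9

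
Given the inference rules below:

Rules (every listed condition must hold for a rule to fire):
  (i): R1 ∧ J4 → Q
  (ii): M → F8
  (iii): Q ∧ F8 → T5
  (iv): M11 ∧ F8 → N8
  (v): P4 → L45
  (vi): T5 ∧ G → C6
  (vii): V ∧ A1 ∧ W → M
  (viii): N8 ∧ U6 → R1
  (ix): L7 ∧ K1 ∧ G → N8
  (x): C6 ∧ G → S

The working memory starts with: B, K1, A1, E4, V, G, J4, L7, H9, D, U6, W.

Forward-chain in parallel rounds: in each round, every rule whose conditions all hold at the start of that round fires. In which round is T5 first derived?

4

Round 1: (vii) [V ∧ A1 ∧ W → M]; (ix) [L7 ∧ K1 ∧ G → N8]. Adds M, N8.
Round 2: (ii) [M → F8]; (viii) [N8 ∧ U6 → R1]. Adds F8, R1.
Round 3: (i) [R1 ∧ J4 → Q]. Adds Q.
Round 4: (iii) [Q ∧ F8 → T5]. Adds T5.
T5 first appears in round 4.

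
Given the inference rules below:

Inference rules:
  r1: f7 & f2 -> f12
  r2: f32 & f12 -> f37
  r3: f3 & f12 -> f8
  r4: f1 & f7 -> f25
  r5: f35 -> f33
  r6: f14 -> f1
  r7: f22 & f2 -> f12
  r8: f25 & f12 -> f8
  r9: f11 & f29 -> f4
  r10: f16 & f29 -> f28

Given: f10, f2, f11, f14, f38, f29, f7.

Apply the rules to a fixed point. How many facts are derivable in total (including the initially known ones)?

Round 1 — r1, r6, r9, derive f12, f1, f4.
Round 2 — r4, derive f25.
Round 3 — r8, derive f8.
Closure: {f1, f10, f11, f12, f14, f2, f25, f29, f38, f4, f7, f8} — 12 facts.

12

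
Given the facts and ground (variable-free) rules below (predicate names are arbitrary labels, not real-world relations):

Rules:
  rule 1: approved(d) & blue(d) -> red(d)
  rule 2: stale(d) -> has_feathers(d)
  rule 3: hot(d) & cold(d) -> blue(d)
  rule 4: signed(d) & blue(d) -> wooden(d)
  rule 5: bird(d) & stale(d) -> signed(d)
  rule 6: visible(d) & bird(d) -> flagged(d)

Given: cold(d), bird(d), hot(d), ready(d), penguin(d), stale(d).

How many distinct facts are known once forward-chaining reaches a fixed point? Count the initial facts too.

[1] rule 2 [stale(d) -> has_feathers(d)]; rule 3 [hot(d) & cold(d) -> blue(d)]; rule 5 [bird(d) & stale(d) -> signed(d)]. ⇒ new: has_feathers(d), blue(d), signed(d).
[2] rule 4 [signed(d) & blue(d) -> wooden(d)]. ⇒ new: wooden(d).
Closure: {bird(d), blue(d), cold(d), has_feathers(d), hot(d), penguin(d), ready(d), signed(d), stale(d), wooden(d)} — 10 facts.

10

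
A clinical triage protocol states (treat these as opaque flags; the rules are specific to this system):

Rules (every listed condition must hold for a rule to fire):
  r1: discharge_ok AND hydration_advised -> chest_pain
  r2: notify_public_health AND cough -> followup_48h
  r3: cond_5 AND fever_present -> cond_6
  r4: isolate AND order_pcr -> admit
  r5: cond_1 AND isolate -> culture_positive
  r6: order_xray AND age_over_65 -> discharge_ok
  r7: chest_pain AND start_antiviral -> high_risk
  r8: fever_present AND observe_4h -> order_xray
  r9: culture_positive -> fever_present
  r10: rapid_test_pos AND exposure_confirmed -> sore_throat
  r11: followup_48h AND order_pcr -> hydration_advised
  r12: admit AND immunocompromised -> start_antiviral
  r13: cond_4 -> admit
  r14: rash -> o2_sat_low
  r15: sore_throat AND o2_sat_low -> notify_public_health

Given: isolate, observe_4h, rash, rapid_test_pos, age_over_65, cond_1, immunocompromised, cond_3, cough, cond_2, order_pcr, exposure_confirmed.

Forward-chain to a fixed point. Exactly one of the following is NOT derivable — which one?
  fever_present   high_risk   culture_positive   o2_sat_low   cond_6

cond_6

Round 1: r4 [isolate AND order_pcr -> admit]; r5 [cond_1 AND isolate -> culture_positive]; r10 [rapid_test_pos AND exposure_confirmed -> sore_throat]; r14 [rash -> o2_sat_low]. Adds admit, culture_positive, sore_throat, o2_sat_low.
Round 2: r9 [culture_positive -> fever_present]; r12 [admit AND immunocompromised -> start_antiviral]; r15 [sore_throat AND o2_sat_low -> notify_public_health]. Adds fever_present, start_antiviral, notify_public_health.
Round 3: r2 [notify_public_health AND cough -> followup_48h]; r8 [fever_present AND observe_4h -> order_xray]. Adds followup_48h, order_xray.
Round 4: r6 [order_xray AND age_over_65 -> discharge_ok]; r11 [followup_48h AND order_pcr -> hydration_advised]. Adds discharge_ok, hydration_advised.
Round 5: r1 [discharge_ok AND hydration_advised -> chest_pain]. Adds chest_pain.
Round 6: r7 [chest_pain AND start_antiviral -> high_risk]. Adds high_risk.
Derived: high_risk (round 6), o2_sat_low (round 1), culture_positive (round 1), fever_present (round 2). cond_6 never appears in any round.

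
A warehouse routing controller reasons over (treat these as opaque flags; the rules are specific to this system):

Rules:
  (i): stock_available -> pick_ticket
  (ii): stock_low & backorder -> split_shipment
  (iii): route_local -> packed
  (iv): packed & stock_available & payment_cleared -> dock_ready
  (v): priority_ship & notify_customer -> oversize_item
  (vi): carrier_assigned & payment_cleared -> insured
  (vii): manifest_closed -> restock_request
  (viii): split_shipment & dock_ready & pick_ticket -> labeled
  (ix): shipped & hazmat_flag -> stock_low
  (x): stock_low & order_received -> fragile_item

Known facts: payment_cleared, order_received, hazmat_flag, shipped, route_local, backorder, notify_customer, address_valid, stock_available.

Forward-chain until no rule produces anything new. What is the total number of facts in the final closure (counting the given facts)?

[1] (i) [stock_available -> pick_ticket]; (iii) [route_local -> packed]; (ix) [shipped & hazmat_flag -> stock_low]. ⇒ new: pick_ticket, packed, stock_low.
[2] (ii) [stock_low & backorder -> split_shipment]; (iv) [packed & stock_available & payment_cleared -> dock_ready]; (x) [stock_low & order_received -> fragile_item]. ⇒ new: split_shipment, dock_ready, fragile_item.
[3] (viii) [split_shipment & dock_ready & pick_ticket -> labeled]. ⇒ new: labeled.
Closure: {address_valid, backorder, dock_ready, fragile_item, hazmat_flag, labeled, notify_customer, order_received, packed, payment_cleared, pick_ticket, route_local, shipped, split_shipment, stock_available, stock_low} — 16 facts.

16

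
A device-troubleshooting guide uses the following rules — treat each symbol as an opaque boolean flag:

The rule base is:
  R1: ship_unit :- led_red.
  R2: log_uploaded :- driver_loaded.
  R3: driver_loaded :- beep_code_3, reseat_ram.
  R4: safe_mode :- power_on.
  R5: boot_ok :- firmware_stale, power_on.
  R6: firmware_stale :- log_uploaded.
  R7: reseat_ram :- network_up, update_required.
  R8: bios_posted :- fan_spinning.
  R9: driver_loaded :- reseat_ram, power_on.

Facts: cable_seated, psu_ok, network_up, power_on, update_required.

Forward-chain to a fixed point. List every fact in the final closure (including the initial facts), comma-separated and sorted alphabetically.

Round 1 fires R4, R7, giving safe_mode, reseat_ram.
Round 2 fires R9, giving driver_loaded.
Round 3 fires R2, giving log_uploaded.
Round 4 fires R6, giving firmware_stale.
Round 5 fires R5, giving boot_ok.

boot_ok, cable_seated, driver_loaded, firmware_stale, log_uploaded, network_up, power_on, psu_ok, reseat_ram, safe_mode, update_required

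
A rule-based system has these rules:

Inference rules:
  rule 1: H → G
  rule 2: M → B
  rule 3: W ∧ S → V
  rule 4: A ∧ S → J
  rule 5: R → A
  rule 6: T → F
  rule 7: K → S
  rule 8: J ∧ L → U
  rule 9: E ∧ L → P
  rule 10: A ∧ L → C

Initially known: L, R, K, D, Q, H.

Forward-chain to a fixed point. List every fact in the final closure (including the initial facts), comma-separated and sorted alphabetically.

Round 1 fires rule 1, rule 5, rule 7, giving G, A, S.
Round 2 fires rule 4, rule 10, giving J, C.
Round 3 fires rule 8, giving U.

A, C, D, G, H, J, K, L, Q, R, S, U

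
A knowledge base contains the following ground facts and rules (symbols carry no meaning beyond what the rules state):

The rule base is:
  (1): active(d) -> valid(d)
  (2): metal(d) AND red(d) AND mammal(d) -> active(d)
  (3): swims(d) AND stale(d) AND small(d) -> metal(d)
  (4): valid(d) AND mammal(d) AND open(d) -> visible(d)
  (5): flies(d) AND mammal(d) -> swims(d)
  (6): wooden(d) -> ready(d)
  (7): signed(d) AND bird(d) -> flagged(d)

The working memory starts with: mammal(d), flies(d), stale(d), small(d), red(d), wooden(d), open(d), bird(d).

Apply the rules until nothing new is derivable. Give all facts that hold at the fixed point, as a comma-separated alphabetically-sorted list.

Round 1 — (5), (6), derive swims(d), ready(d).
Round 2 — (3), derive metal(d).
Round 3 — (2), derive active(d).
Round 4 — (1), derive valid(d).
Round 5 — (4), derive visible(d).

active(d), bird(d), flies(d), mammal(d), metal(d), open(d), ready(d), red(d), small(d), stale(d), swims(d), valid(d), visible(d), wooden(d)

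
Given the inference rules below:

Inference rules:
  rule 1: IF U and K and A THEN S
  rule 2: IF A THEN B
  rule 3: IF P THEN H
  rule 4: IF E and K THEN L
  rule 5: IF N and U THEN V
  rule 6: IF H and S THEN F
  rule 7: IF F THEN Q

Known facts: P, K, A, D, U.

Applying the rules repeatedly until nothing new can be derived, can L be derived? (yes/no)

no

Round 1 fires rule 1, rule 2, rule 3, giving S, B, H.
Round 2 fires rule 6, giving F.
Round 3 fires rule 7, giving Q.
Fixed point reached. L is concluded only by rule 4; rule 4 needs E (never derived).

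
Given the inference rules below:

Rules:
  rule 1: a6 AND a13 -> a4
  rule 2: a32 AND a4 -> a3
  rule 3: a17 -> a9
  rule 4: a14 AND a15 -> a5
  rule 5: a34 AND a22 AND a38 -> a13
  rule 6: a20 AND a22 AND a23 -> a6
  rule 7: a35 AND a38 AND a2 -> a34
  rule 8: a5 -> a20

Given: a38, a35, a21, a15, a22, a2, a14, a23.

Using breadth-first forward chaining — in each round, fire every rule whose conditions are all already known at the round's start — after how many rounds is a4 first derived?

4

Round 1 — rule 4, rule 7, derive a5, a34.
Round 2 — rule 5, rule 8, derive a13, a20.
Round 3 — rule 6, derive a6.
Round 4 — rule 1, derive a4.
a4 first appears in round 4.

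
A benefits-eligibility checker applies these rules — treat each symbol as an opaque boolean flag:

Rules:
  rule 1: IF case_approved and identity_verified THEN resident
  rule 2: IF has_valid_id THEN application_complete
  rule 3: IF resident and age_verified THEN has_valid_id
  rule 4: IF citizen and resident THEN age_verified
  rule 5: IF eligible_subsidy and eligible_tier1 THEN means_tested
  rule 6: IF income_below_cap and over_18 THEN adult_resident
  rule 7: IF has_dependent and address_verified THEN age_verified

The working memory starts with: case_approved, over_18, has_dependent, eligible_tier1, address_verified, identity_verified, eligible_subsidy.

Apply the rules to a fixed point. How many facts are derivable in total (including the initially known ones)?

12

Round 1: rule 1 [IF case_approved and identity_verified THEN resident]; rule 5 [IF eligible_subsidy and eligible_tier1 THEN means_tested]; rule 7 [IF has_dependent and address_verified THEN age_verified]. Adds resident, means_tested, age_verified.
Round 2: rule 3 [IF resident and age_verified THEN has_valid_id]. Adds has_valid_id.
Round 3: rule 2 [IF has_valid_id THEN application_complete]. Adds application_complete.
Closure: {address_verified, age_verified, application_complete, case_approved, eligible_subsidy, eligible_tier1, has_dependent, has_valid_id, identity_verified, means_tested, over_18, resident} — 12 facts.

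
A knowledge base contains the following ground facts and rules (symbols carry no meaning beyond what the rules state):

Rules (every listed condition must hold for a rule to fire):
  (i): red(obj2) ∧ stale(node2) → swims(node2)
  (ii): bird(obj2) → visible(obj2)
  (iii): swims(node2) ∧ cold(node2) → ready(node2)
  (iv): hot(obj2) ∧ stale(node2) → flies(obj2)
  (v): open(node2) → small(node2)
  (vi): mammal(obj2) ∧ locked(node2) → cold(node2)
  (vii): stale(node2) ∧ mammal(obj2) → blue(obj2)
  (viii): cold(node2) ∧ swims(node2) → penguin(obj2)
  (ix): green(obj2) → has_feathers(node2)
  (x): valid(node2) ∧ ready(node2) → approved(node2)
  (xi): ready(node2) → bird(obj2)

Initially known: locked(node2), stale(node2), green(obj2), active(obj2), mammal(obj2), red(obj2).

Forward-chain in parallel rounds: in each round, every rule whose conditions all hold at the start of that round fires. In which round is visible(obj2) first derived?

Round 1: (i) [red(obj2) ∧ stale(node2) → swims(node2)]; (vi) [mammal(obj2) ∧ locked(node2) → cold(node2)]; (vii) [stale(node2) ∧ mammal(obj2) → blue(obj2)]; (ix) [green(obj2) → has_feathers(node2)]. New: swims(node2), cold(node2), blue(obj2), has_feathers(node2).
Round 2: (iii) [swims(node2) ∧ cold(node2) → ready(node2)]; (viii) [cold(node2) ∧ swims(node2) → penguin(obj2)]. New: ready(node2), penguin(obj2).
Round 3: (xi) [ready(node2) → bird(obj2)]. New: bird(obj2).
Round 4: (ii) [bird(obj2) → visible(obj2)]. New: visible(obj2).
visible(obj2) first appears in round 4.

4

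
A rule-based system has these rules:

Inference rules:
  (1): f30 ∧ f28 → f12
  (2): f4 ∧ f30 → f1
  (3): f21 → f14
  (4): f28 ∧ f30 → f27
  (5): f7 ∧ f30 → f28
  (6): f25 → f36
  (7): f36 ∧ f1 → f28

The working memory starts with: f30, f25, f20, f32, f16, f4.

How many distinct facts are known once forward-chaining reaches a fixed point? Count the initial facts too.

Round 1: (2) [f4 ∧ f30 → f1]; (6) [f25 → f36]. New: f1, f36.
Round 2: (7) [f36 ∧ f1 → f28]. New: f28.
Round 3: (1) [f30 ∧ f28 → f12]; (4) [f28 ∧ f30 → f27]. New: f12, f27.
Closure: {f1, f12, f16, f20, f25, f27, f28, f30, f32, f36, f4} — 11 facts.

11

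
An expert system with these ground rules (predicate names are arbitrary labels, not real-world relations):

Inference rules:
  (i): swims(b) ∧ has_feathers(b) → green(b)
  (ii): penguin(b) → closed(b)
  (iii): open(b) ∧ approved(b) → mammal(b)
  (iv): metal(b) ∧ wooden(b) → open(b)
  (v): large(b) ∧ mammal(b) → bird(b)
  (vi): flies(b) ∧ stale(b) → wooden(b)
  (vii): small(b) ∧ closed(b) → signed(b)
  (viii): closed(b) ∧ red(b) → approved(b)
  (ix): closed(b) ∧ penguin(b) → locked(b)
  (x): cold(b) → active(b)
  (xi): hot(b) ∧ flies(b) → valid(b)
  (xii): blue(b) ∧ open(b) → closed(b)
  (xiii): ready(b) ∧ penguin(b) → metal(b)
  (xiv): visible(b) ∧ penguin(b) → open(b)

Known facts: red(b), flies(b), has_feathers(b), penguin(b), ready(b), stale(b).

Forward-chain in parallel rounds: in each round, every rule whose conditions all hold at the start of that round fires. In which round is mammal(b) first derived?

3

Round 1 — (ii), (vi), (xiii), derive closed(b), wooden(b), metal(b).
Round 2 — (iv), (viii), (ix), derive open(b), approved(b), locked(b).
Round 3 — (iii), derive mammal(b).
mammal(b) first appears in round 3.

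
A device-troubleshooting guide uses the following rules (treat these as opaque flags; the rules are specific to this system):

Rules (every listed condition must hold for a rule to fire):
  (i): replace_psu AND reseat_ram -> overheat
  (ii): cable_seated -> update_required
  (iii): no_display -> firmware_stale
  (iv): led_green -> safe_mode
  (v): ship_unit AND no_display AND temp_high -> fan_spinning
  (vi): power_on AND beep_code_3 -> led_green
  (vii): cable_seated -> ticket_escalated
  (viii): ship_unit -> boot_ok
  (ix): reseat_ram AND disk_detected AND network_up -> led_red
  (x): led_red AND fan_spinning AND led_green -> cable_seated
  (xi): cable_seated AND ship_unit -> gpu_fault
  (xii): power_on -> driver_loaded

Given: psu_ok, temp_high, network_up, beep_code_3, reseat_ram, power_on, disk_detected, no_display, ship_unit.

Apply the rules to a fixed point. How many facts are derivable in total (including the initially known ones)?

20

Round 1: (iii) [no_display -> firmware_stale]; (v) [ship_unit AND no_display AND temp_high -> fan_spinning]; (vi) [power_on AND beep_code_3 -> led_green]; (viii) [ship_unit -> boot_ok]; (ix) [reseat_ram AND disk_detected AND network_up -> led_red]; (xii) [power_on -> driver_loaded]. New: firmware_stale, fan_spinning, led_green, boot_ok, led_red, driver_loaded.
Round 2: (iv) [led_green -> safe_mode]; (x) [led_red AND fan_spinning AND led_green -> cable_seated]. New: safe_mode, cable_seated.
Round 3: (ii) [cable_seated -> update_required]; (vii) [cable_seated -> ticket_escalated]; (xi) [cable_seated AND ship_unit -> gpu_fault]. New: update_required, ticket_escalated, gpu_fault.
Closure: {beep_code_3, boot_ok, cable_seated, disk_detected, driver_loaded, fan_spinning, firmware_stale, gpu_fault, led_green, led_red, network_up, no_display, power_on, psu_ok, reseat_ram, safe_mode, ship_unit, temp_high, ticket_escalated, update_required} — 20 facts.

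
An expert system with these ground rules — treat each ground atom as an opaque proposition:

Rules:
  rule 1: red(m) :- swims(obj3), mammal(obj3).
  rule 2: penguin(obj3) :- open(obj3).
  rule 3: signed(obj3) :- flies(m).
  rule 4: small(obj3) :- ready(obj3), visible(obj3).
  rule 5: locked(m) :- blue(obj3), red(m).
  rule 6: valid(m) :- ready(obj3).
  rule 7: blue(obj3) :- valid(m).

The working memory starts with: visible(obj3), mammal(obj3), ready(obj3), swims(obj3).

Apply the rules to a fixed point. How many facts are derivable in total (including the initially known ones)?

Round 1: rule 1 [red(m) :- swims(obj3), mammal(obj3).]; rule 4 [small(obj3) :- ready(obj3), visible(obj3).]; rule 6 [valid(m) :- ready(obj3).]. New: red(m), small(obj3), valid(m).
Round 2: rule 7 [blue(obj3) :- valid(m).]. New: blue(obj3).
Round 3: rule 5 [locked(m) :- blue(obj3), red(m).]. New: locked(m).
Closure: {blue(obj3), locked(m), mammal(obj3), ready(obj3), red(m), small(obj3), swims(obj3), valid(m), visible(obj3)} — 9 facts.

9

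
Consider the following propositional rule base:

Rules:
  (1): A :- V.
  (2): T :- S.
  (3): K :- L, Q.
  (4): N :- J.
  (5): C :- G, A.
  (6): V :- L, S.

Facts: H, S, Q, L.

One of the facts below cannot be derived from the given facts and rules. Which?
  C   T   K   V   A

Round 1 — (2), (3), (6), derive T, K, V.
Round 2 — (1), derive A.
Derived: T (round 1), V (round 1), A (round 2), K (round 1). C never appears in any round.

C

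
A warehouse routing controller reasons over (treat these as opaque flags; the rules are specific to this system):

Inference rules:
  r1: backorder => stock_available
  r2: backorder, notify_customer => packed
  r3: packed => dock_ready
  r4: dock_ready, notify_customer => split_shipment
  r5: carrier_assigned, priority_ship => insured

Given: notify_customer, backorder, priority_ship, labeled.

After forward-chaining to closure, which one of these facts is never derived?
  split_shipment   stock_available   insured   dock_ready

Round 1 fires r1, r2, giving stock_available, packed.
Round 2 fires r3, giving dock_ready.
Round 3 fires r4, giving split_shipment.
Derived: stock_available (round 1), dock_ready (round 2), split_shipment (round 3). insured never appears in any round.

insured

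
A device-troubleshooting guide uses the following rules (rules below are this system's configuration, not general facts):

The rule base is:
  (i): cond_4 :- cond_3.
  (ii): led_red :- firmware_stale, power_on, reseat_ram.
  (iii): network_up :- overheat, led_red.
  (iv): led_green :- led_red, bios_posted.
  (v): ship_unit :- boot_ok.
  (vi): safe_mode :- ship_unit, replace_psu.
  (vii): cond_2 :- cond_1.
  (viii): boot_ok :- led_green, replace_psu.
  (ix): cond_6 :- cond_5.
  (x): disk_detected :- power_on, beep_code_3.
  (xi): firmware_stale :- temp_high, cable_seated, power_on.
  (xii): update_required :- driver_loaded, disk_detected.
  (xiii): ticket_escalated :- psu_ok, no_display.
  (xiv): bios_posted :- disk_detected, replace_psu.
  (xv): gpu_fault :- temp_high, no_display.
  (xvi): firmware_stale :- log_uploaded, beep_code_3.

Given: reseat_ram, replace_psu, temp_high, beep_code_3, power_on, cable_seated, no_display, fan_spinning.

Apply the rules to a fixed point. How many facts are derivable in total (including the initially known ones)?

Round 1 — (x), (xi), (xv), derive disk_detected, firmware_stale, gpu_fault.
Round 2 — (ii), (xiv), derive led_red, bios_posted.
Round 3 — (iv), derive led_green.
Round 4 — (viii), derive boot_ok.
Round 5 — (v), derive ship_unit.
Round 6 — (vi), derive safe_mode.
Closure: {beep_code_3, bios_posted, boot_ok, cable_seated, disk_detected, fan_spinning, firmware_stale, gpu_fault, led_green, led_red, no_display, power_on, replace_psu, reseat_ram, safe_mode, ship_unit, temp_high} — 17 facts.

17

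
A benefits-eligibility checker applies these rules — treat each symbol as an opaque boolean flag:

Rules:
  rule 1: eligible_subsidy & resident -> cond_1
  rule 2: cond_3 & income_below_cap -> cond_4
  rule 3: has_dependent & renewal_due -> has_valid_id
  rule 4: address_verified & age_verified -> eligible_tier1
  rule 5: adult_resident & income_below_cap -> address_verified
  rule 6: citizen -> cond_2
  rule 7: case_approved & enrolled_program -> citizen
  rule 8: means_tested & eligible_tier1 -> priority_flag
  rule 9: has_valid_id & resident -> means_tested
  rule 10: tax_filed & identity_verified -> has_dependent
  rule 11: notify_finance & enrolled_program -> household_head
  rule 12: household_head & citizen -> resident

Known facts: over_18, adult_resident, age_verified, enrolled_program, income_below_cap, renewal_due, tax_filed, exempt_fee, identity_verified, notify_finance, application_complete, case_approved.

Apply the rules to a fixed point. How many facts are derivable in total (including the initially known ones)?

Round 1: rule 5 [adult_resident & income_below_cap -> address_verified]; rule 7 [case_approved & enrolled_program -> citizen]; rule 10 [tax_filed & identity_verified -> has_dependent]; rule 11 [notify_finance & enrolled_program -> household_head]. New: address_verified, citizen, has_dependent, household_head.
Round 2: rule 3 [has_dependent & renewal_due -> has_valid_id]; rule 4 [address_verified & age_verified -> eligible_tier1]; rule 6 [citizen -> cond_2]; rule 12 [household_head & citizen -> resident]. New: has_valid_id, eligible_tier1, cond_2, resident.
Round 3: rule 9 [has_valid_id & resident -> means_tested]. New: means_tested.
Round 4: rule 8 [means_tested & eligible_tier1 -> priority_flag]. New: priority_flag.
Closure: {address_verified, adult_resident, age_verified, application_complete, case_approved, citizen, cond_2, eligible_tier1, enrolled_program, exempt_fee, has_dependent, has_valid_id, household_head, identity_verified, income_below_cap, means_tested, notify_finance, over_18, priority_flag, renewal_due, resident, tax_filed} — 22 facts.

22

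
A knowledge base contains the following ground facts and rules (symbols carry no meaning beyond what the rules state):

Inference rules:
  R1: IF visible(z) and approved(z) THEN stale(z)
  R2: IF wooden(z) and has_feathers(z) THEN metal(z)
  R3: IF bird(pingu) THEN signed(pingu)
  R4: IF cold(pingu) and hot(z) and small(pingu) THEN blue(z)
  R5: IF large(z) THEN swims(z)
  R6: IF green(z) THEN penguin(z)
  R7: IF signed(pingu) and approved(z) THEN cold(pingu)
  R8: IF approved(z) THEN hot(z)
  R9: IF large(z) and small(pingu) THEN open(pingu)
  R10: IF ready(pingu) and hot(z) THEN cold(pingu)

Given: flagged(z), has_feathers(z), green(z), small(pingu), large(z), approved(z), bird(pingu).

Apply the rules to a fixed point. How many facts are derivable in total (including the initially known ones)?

14

Round 1: R3 [IF bird(pingu) THEN signed(pingu)]; R5 [IF large(z) THEN swims(z)]; R6 [IF green(z) THEN penguin(z)]; R8 [IF approved(z) THEN hot(z)]; R9 [IF large(z) and small(pingu) THEN open(pingu)]. Adds signed(pingu), swims(z), penguin(z), hot(z), open(pingu).
Round 2: R7 [IF signed(pingu) and approved(z) THEN cold(pingu)]. Adds cold(pingu).
Round 3: R4 [IF cold(pingu) and hot(z) and small(pingu) THEN blue(z)]. Adds blue(z).
Closure: {approved(z), bird(pingu), blue(z), cold(pingu), flagged(z), green(z), has_feathers(z), hot(z), large(z), open(pingu), penguin(z), signed(pingu), small(pingu), swims(z)} — 14 facts.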